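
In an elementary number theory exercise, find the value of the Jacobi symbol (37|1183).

(37|1183)
  = (1183|37)    [QR: 37 ≡ 1 mod 4, sign kept]
  = (36|37)    [1183 ≡ 36 mod 37]
  = (9|37)    [37 ≡ 5 mod 8 ⇒ (2|37)^2 = +1]
  = (37|9)    [QR: 9 ≡ 1 mod 4, sign kept]
  = (1|9)    [37 ≡ 1 mod 9]
  = 1    [(1|9) = 1]

1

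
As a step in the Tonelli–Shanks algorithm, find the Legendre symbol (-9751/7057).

(-9751/7057)
  = (4363/7057)    [-9751 ≡ 4363 mod 7057]
  = (7057/4363)    [QR: 7057 ≡ 1 mod 4, sign kept]
  = (2694/4363)    [7057 ≡ 2694 mod 4363]
  = -(1347/4363)    [4363 ≡ 3 mod 8 ⇒ (2/4363) = -1]
  = (4363/1347)    [QR: both ≡ 3 mod 4, sign flips]
  = (322/1347)    [4363 ≡ 322 mod 1347]
  = -(161/1347)    [1347 ≡ 3 mod 8 ⇒ (2/1347) = -1]
  = -(1347/161)    [QR: 161 ≡ 1 mod 4, sign kept]
  = -(59/161)    [1347 ≡ 59 mod 161]
  = -(161/59)    [QR: 161 ≡ 1 mod 4, sign kept]
  = -(43/59)    [161 ≡ 43 mod 59]
  = (59/43)    [QR: both ≡ 3 mod 4, sign flips]
  = (16/43)    [59 ≡ 16 mod 43]
  = (1/43)    [43 ≡ 3 mod 8 ⇒ (2/43)^4 = +1]
  = 1    [(1/43) = 1]

1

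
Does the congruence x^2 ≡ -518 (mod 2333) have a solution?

yes

Reduce the numerator: -518 ≡ 1815 (mod 2333), so (-518/2333) = (1815/2333).
2333 ≡ 1 (mod 4), so quadratic reciprocity gives (1815/2333) = (2333/1815). Reduce: 2333 ≡ 518 (mod 1815). Now have (518/1815).
Factor out 2: 518 = 2·259. Since 1815 ≡ 7 (mod 8), (2/1815) = +1. Now have (259/1815).
Both 259 ≡ 3 and 1815 ≡ 3 (mod 4), so reciprocity gives (259/1815) = -(1815/259). Reduce: 1815 ≡ 2 (mod 259). Now have -(2/259).
Factor out 2: 2 = 2. Since 259 ≡ 3 (mod 8), (2/259) = -1. Now have (1/259).
(1/259) = 1. Collecting the sign factors: 1.
(-518/2333) = 1, and 2333 is prime, so -518 is a quadratic residue mod 2333.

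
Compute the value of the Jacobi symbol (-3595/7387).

1

(-3595/7387)
  = (3792/7387)    [-3595 ≡ 3792 mod 7387]
  = (237/7387)    [7387 ≡ 3 mod 8 ⇒ (2/7387)^4 = +1]
  = (7387/237)    [QR: 237 ≡ 1 mod 4, sign kept]
  = (40/237)    [7387 ≡ 40 mod 237]
  = -(5/237)    [237 ≡ 5 mod 8 ⇒ (2/237)^3 = -1]
  = -(237/5)    [QR: 5 ≡ 1 mod 4, sign kept]
  = -(2/5)    [237 ≡ 2 mod 5]
  = (1/5)    [5 ≡ 5 mod 8 ⇒ (2/5) = -1]
  = 1    [(1/5) = 1]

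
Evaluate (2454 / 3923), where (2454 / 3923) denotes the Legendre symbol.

(2454 / 3923)
  = -(1227 / 3923)    [3923 ≡ 3 mod 8 ⇒ (2 / 3923) = -1]
  = (3923 / 1227)    [QR: both ≡ 3 mod 4, sign flips]
  = (242 / 1227)    [3923 ≡ 242 mod 1227]
  = -(121 / 1227)    [1227 ≡ 3 mod 8 ⇒ (2 / 1227) = -1]
  = -(1227 / 121)    [QR: 121 ≡ 1 mod 4, sign kept]
  = -(17 / 121)    [1227 ≡ 17 mod 121]
  = -(121 / 17)    [QR: 17 ≡ 1 mod 4, sign kept]
  = -(2 / 17)    [121 ≡ 2 mod 17]
  = -(1 / 17)    [17 ≡ 1 mod 8 ⇒ (2 / 17) = +1]
  = -1    [(1 / 17) = 1]

-1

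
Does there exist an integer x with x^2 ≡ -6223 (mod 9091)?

Pull out -1: (-6223|9091) = (-1|9091)·(6223|9091). Since 9091 ≡ 3 (mod 4), (-1|9091) = -1. Now have -(6223|9091).
Both 6223 ≡ 3 and 9091 ≡ 3 (mod 4), so reciprocity gives (6223|9091) = -(9091|6223). Reduce: 9091 ≡ 2868 (mod 6223). Now have (2868|6223).
Factor out 2: 2868 = 2^2·717. Since 6223 ≡ 7 (mod 8), (2|6223) = +1, and (2|6223)^2 = +1. Now have (717|6223).
717 ≡ 1 (mod 4), so quadratic reciprocity gives (717|6223) = (6223|717). Reduce: 6223 ≡ 487 (mod 717). Now have (487|717).
717 ≡ 1 (mod 4), so quadratic reciprocity gives (487|717) = (717|487). Reduce: 717 ≡ 230 (mod 487). Now have (230|487).
Factor out 2: 230 = 2·115. Since 487 ≡ 7 (mod 8), (2|487) = +1. Now have (115|487).
Both 115 ≡ 3 and 487 ≡ 3 (mod 4), so reciprocity gives (115|487) = -(487|115). Reduce: 487 ≡ 27 (mod 115). Now have -(27|115).
Both 27 ≡ 3 and 115 ≡ 3 (mod 4), so reciprocity gives (27|115) = -(115|27). Reduce: 115 ≡ 7 (mod 27). Now have (7|27).
Both 7 ≡ 3 and 27 ≡ 3 (mod 4), so reciprocity gives (7|27) = -(27|7). Reduce: 27 ≡ 6 (mod 7). Now have -(6|7).
Factor out 2: 6 = 2·3. Since 7 ≡ 7 (mod 8), (2|7) = +1. Now have -(3|7).
Both 3 ≡ 3 and 7 ≡ 3 (mod 4), so reciprocity gives (3|7) = -(7|3). Reduce: 7 ≡ 1 (mod 3). Now have (1|3).
(1|3) = 1. Collecting the sign factors: 1.
The Legendre symbol is 1, so x^2 ≡ -6223 (mod 9091) has solution.

yes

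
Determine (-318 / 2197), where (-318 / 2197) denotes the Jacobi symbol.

-1

(-318 / 2197)
  = (318 / 2197)    [2197 ≡ 1 mod 4 ⇒ (-1 / 2197) = +1]
  = -(159 / 2197)    [2197 ≡ 5 mod 8 ⇒ (2 / 2197) = -1]
  = -(2197 / 159)    [QR: 2197 ≡ 1 mod 4, sign kept]
  = -(130 / 159)    [2197 ≡ 130 mod 159]
  = -(65 / 159)    [159 ≡ 7 mod 8 ⇒ (2 / 159) = +1]
  = -(159 / 65)    [QR: 65 ≡ 1 mod 4, sign kept]
  = -(29 / 65)    [159 ≡ 29 mod 65]
  = -(65 / 29)    [QR: 29 ≡ 1 mod 4, sign kept]
  = -(7 / 29)    [65 ≡ 7 mod 29]
  = -(29 / 7)    [QR: 29 ≡ 1 mod 4, sign kept]
  = -(1 / 7)    [29 ≡ 1 mod 7]
  = -1    [(1 / 7) = 1]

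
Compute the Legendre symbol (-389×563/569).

By multiplicativity, (-389·563/569) = (-389/569)·(563/569).
First factor (-389/569):
Pull out -1: (-389/569) = (-1/569)·(389/569). Since 569 ≡ 1 (mod 4), (-1/569) = +1. Now have (389/569).
389 ≡ 1 (mod 4), so quadratic reciprocity gives (389/569) = (569/389). Reduce: 569 ≡ 180 (mod 389). Now have (180/389).
Factor out 2: 180 = 2^2·45. Since 389 ≡ 5 (mod 8), (2/389) = -1, and (2/389)^2 = +1. Now have (45/389).
45 ≡ 1 (mod 4), so quadratic reciprocity gives (45/389) = (389/45). Reduce: 389 ≡ 29 (mod 45). Now have (29/45).
29 ≡ 1 (mod 4), so quadratic reciprocity gives (29/45) = (45/29). Reduce: 45 ≡ 16 (mod 29). Now have (16/29).
Factor out 2: 16 = 2^4. Since 29 ≡ 5 (mod 8), (2/29) = -1, and (2/29)^4 = +1. Now have (1/29).
(1/29) = 1. Collecting the sign factors: 1.
Second factor (563/569):
569 ≡ 1 (mod 4), so quadratic reciprocity gives (563/569) = (569/563). Reduce: 569 ≡ 6 (mod 563). Now have (6/563).
Factor out 2: 6 = 2·3. Since 563 ≡ 3 (mod 8), (2/563) = -1. Now have -(3/563).
Both 3 ≡ 3 and 563 ≡ 3 (mod 4), so reciprocity gives (3/563) = -(563/3). Reduce: 563 ≡ 2 (mod 3). Now have (2/3).
Factor out 2: 2 = 2. Since 3 ≡ 3 (mod 8), (2/3) = -1. Now have -(1/3).
(1/3) = 1. Collecting the sign factors: -1.
Product: (1)·(-1) = -1.

-1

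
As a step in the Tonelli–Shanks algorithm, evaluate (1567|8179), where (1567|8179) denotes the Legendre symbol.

(1567|8179)
  = -(8179|1567)    [QR: both ≡ 3 mod 4, sign flips]
  = -(344|1567)    [8179 ≡ 344 mod 1567]
  = -(43|1567)    [1567 ≡ 7 mod 8 ⇒ (2|1567)^3 = +1]
  = (1567|43)    [QR: both ≡ 3 mod 4, sign flips]
  = (19|43)    [1567 ≡ 19 mod 43]
  = -(43|19)    [QR: both ≡ 3 mod 4, sign flips]
  = -(5|19)    [43 ≡ 5 mod 19]
  = -(19|5)    [QR: 5 ≡ 1 mod 4, sign kept]
  = -(4|5)    [19 ≡ 4 mod 5]
  = -(1|5)    [5 ≡ 5 mod 8 ⇒ (2|5)^2 = +1]
  = -1    [(1|5) = 1]

-1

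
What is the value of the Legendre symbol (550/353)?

1

(550/353)
  = (197/353)    [550 ≡ 197 mod 353]
  = (353/197)    [QR: 197 ≡ 1 mod 4, sign kept]
  = (156/197)    [353 ≡ 156 mod 197]
  = (39/197)    [197 ≡ 5 mod 8 ⇒ (2/197)^2 = +1]
  = (197/39)    [QR: 197 ≡ 1 mod 4, sign kept]
  = (2/39)    [197 ≡ 2 mod 39]
  = (1/39)    [39 ≡ 7 mod 8 ⇒ (2/39) = +1]
  = 1    [(1/39) = 1]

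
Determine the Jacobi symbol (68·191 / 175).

By multiplicativity, (68·191 / 175) = (68 / 175)·(191 / 175).
First factor (68 / 175):
Factor out 2: 68 = 2^2·17. Since 175 ≡ 7 (mod 8), (2 / 175) = +1, and (2 / 175)^2 = +1. Now have (17 / 175).
17 ≡ 1 (mod 4), so quadratic reciprocity gives (17 / 175) = (175 / 17). Reduce: 175 ≡ 5 (mod 17). Now have (5 / 17).
5 ≡ 1 (mod 4), so quadratic reciprocity gives (5 / 17) = (17 / 5). Reduce: 17 ≡ 2 (mod 5). Now have (2 / 5).
Factor out 2: 2 = 2. Since 5 ≡ 5 (mod 8), (2 / 5) = -1. Now have -(1 / 5).
(1 / 5) = 1. Collecting the sign factors: -1.
Second factor (191 / 175):
Reduce the numerator: 191 ≡ 16 (mod 175), so (191 / 175) = (16 / 175).
Factor out 2: 16 = 2^4. Since 175 ≡ 7 (mod 8), (2 / 175) = +1, and (2 / 175)^4 = +1. Now have (1 / 175).
(1 / 175) = 1. Collecting the sign factors: 1.
Product: (-1)·(1) = -1.

-1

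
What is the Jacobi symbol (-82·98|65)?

-1

By multiplicativity, (-82·98|65) = (-82|65)·(98|65).
First factor (-82|65):
(-82|65)
  = (48|65)    [-82 ≡ 48 mod 65]
  = (3|65)    [65 ≡ 1 mod 8 ⇒ (2|65)^4 = +1]
  = (65|3)    [QR: 65 ≡ 1 mod 4, sign kept]
  = (2|3)    [65 ≡ 2 mod 3]
  = -(1|3)    [3 ≡ 3 mod 8 ⇒ (2|3) = -1]
  = -1    [(1|3) = 1]
Second factor (98|65):
(98|65)
  = (33|65)    [98 ≡ 33 mod 65]
  = (65|33)    [QR: 33 ≡ 1 mod 4, sign kept]
  = (32|33)    [65 ≡ 32 mod 33]
  = (1|33)    [33 ≡ 1 mod 8 ⇒ (2|33)^5 = +1]
  = 1    [(1|33) = 1]
Product: (-1)·(1) = -1.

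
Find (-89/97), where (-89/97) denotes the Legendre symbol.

(-89/97)
  = (89/97)    [97 ≡ 1 mod 4 ⇒ (-1/97) = +1]
  = (97/89)    [QR: 89 ≡ 1 mod 4, sign kept]
  = (8/89)    [97 ≡ 8 mod 89]
  = (1/89)    [89 ≡ 1 mod 8 ⇒ (2/89)^3 = +1]
  = 1    [(1/89) = 1]

1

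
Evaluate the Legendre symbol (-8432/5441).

(-8432/5441)
  = (2450/5441)    [-8432 ≡ 2450 mod 5441]
  = (1225/5441)    [5441 ≡ 1 mod 8 ⇒ (2/5441) = +1]
  = (5441/1225)    [QR: 1225 ≡ 1 mod 4, sign kept]
  = (541/1225)    [5441 ≡ 541 mod 1225]
  = (1225/541)    [QR: 541 ≡ 1 mod 4, sign kept]
  = (143/541)    [1225 ≡ 143 mod 541]
  = (541/143)    [QR: 541 ≡ 1 mod 4, sign kept]
  = (112/143)    [541 ≡ 112 mod 143]
  = (7/143)    [143 ≡ 7 mod 8 ⇒ (2/143)^4 = +1]
  = -(143/7)    [QR: both ≡ 3 mod 4, sign flips]
  = -(3/7)    [143 ≡ 3 mod 7]
  = (7/3)    [QR: both ≡ 3 mod 4, sign flips]
  = (1/3)    [7 ≡ 1 mod 3]
  = 1    [(1/3) = 1]

1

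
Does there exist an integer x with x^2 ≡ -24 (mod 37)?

no

Pull out -1: (-24/37) = (-1/37)·(24/37). Since 37 ≡ 1 (mod 4), (-1/37) = +1. Now have (24/37).
Factor out 2: 24 = 2^3·3. Since 37 ≡ 5 (mod 8), (2/37) = -1, and (2/37)^3 = -1. Now have -(3/37).
37 ≡ 1 (mod 4), so quadratic reciprocity gives (3/37) = (37/3). Reduce: 37 ≡ 1 (mod 3). Now have -(1/3).
(1/3) = 1. Collecting the sign factors: -1.
(-24/37) = -1, and 37 is prime, so -24 is not a quadratic residue mod 37.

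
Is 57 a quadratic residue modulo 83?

no

(57/83)
  = (83/57)    [QR: 57 ≡ 1 mod 4, sign kept]
  = (26/57)    [83 ≡ 26 mod 57]
  = (13/57)    [57 ≡ 1 mod 8 ⇒ (2/57) = +1]
  = (57/13)    [QR: 13 ≡ 1 mod 4, sign kept]
  = (5/13)    [57 ≡ 5 mod 13]
  = (13/5)    [QR: 5 ≡ 1 mod 4, sign kept]
  = (3/5)    [13 ≡ 3 mod 5]
  = (5/3)    [QR: 5 ≡ 1 mod 4, sign kept]
  = (2/3)    [5 ≡ 2 mod 3]
  = -(1/3)    [3 ≡ 3 mod 8 ⇒ (2/3) = -1]
  = -1    [(1/3) = 1]
(57/83) = -1, and 83 is prime, so 57 is not a quadratic residue mod 83.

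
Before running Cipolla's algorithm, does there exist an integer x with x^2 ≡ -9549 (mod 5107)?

yes

(-9549/5107)
  = -(9549/5107)    [5107 ≡ 3 mod 4 ⇒ (-1/5107) = -1]
  = -(4442/5107)    [9549 ≡ 4442 mod 5107]
  = (2221/5107)    [5107 ≡ 3 mod 8 ⇒ (2/5107) = -1]
  = (5107/2221)    [QR: 2221 ≡ 1 mod 4, sign kept]
  = (665/2221)    [5107 ≡ 665 mod 2221]
  = (2221/665)    [QR: 665 ≡ 1 mod 4, sign kept]
  = (226/665)    [2221 ≡ 226 mod 665]
  = (113/665)    [665 ≡ 1 mod 8 ⇒ (2/665) = +1]
  = (665/113)    [QR: 113 ≡ 1 mod 4, sign kept]
  = (100/113)    [665 ≡ 100 mod 113]
  = (25/113)    [113 ≡ 1 mod 8 ⇒ (2/113)^2 = +1]
  = (113/25)    [QR: 25 ≡ 1 mod 4, sign kept]
  = (13/25)    [113 ≡ 13 mod 25]
  = (25/13)    [QR: 13 ≡ 1 mod 4, sign kept]
  = (12/13)    [25 ≡ 12 mod 13]
  = (3/13)    [13 ≡ 5 mod 8 ⇒ (2/13)^2 = +1]
  = (13/3)    [QR: 13 ≡ 1 mod 4, sign kept]
  = (1/3)    [13 ≡ 1 mod 3]
  = 1    [(1/3) = 1]
(-9549/5107) = 1, and 5107 is prime, so -9549 is a quadratic residue mod 5107.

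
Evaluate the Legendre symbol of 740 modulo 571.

1

Reduce the numerator: 740 ≡ 169 (mod 571), so (740/571) = (169/571).
169 ≡ 1 (mod 4), so quadratic reciprocity gives (169/571) = (571/169). Reduce: 571 ≡ 64 (mod 169). Now have (64/169).
Factor out 2: 64 = 2^6. Since 169 ≡ 1 (mod 8), (2/169) = +1, and (2/169)^6 = +1. Now have (1/169).
(1/169) = 1. Collecting the sign factors: 1.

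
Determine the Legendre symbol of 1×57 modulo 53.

1

By multiplicativity, (1·57/53) = (1/53)·(57/53).
First factor (1/53):
(1/53) = 1. Collecting the sign factors: 1.
Second factor (57/53):
Reduce the numerator: 57 ≡ 4 (mod 53), so (57/53) = (4/53).
Factor out 2: 4 = 2^2. Since 53 ≡ 5 (mod 8), (2/53) = -1, and (2/53)^2 = +1. Now have (1/53).
(1/53) = 1. Collecting the sign factors: 1.
Product: (1)·(1) = 1.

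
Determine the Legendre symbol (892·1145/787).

By multiplicativity, (892·1145/787) = (892/787)·(1145/787).
First factor (892/787):
Reduce the numerator: 892 ≡ 105 (mod 787), so (892/787) = (105/787).
105 ≡ 1 (mod 4), so quadratic reciprocity gives (105/787) = (787/105). Reduce: 787 ≡ 52 (mod 105). Now have (52/105).
Factor out 2: 52 = 2^2·13. Since 105 ≡ 1 (mod 8), (2/105) = +1, and (2/105)^2 = +1. Now have (13/105).
13 ≡ 1 (mod 4), so quadratic reciprocity gives (13/105) = (105/13). Reduce: 105 ≡ 1 (mod 13). Now have (1/13).
(1/13) = 1. Collecting the sign factors: 1.
Second factor (1145/787):
Reduce the numerator: 1145 ≡ 358 (mod 787), so (1145/787) = (358/787).
Factor out 2: 358 = 2·179. Since 787 ≡ 3 (mod 8), (2/787) = -1. Now have -(179/787).
Both 179 ≡ 3 and 787 ≡ 3 (mod 4), so reciprocity gives (179/787) = -(787/179). Reduce: 787 ≡ 71 (mod 179). Now have (71/179).
Both 71 ≡ 3 and 179 ≡ 3 (mod 4), so reciprocity gives (71/179) = -(179/71). Reduce: 179 ≡ 37 (mod 71). Now have -(37/71).
37 ≡ 1 (mod 4), so quadratic reciprocity gives (37/71) = (71/37). Reduce: 71 ≡ 34 (mod 37). Now have -(34/37).
Factor out 2: 34 = 2·17. Since 37 ≡ 5 (mod 8), (2/37) = -1. Now have (17/37).
17 ≡ 1 (mod 4), so quadratic reciprocity gives (17/37) = (37/17). Reduce: 37 ≡ 3 (mod 17). Now have (3/17).
17 ≡ 1 (mod 4), so quadratic reciprocity gives (3/17) = (17/3). Reduce: 17 ≡ 2 (mod 3). Now have (2/3).
Factor out 2: 2 = 2. Since 3 ≡ 3 (mod 8), (2/3) = -1. Now have -(1/3).
(1/3) = 1. Collecting the sign factors: -1.
Product: (1)·(-1) = -1.

-1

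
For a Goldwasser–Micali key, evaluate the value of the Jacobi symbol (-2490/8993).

1

Reduce the numerator: -2490 ≡ 6503 (mod 8993), so (-2490/8993) = (6503/8993).
8993 ≡ 1 (mod 4), so quadratic reciprocity gives (6503/8993) = (8993/6503). Reduce: 8993 ≡ 2490 (mod 6503). Now have (2490/6503).
Factor out 2: 2490 = 2·1245. Since 6503 ≡ 7 (mod 8), (2/6503) = +1. Now have (1245/6503).
1245 ≡ 1 (mod 4), so quadratic reciprocity gives (1245/6503) = (6503/1245). Reduce: 6503 ≡ 278 (mod 1245). Now have (278/1245).
Factor out 2: 278 = 2·139. Since 1245 ≡ 5 (mod 8), (2/1245) = -1. Now have -(139/1245).
1245 ≡ 1 (mod 4), so quadratic reciprocity gives (139/1245) = (1245/139). Reduce: 1245 ≡ 133 (mod 139). Now have -(133/139).
133 ≡ 1 (mod 4), so quadratic reciprocity gives (133/139) = (139/133). Reduce: 139 ≡ 6 (mod 133). Now have -(6/133).
Factor out 2: 6 = 2·3. Since 133 ≡ 5 (mod 8), (2/133) = -1. Now have (3/133).
133 ≡ 1 (mod 4), so quadratic reciprocity gives (3/133) = (133/3). Reduce: 133 ≡ 1 (mod 3). Now have (1/3).
(1/3) = 1. Collecting the sign factors: 1.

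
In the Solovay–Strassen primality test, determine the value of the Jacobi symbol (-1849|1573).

Reduce the numerator: -1849 ≡ 1297 (mod 1573), so (-1849|1573) = (1297|1573).
1297 ≡ 1 (mod 4), so quadratic reciprocity gives (1297|1573) = (1573|1297). Reduce: 1573 ≡ 276 (mod 1297). Now have (276|1297).
Factor out 2: 276 = 2^2·69. Since 1297 ≡ 1 (mod 8), (2|1297) = +1, and (2|1297)^2 = +1. Now have (69|1297).
69 ≡ 1 (mod 4), so quadratic reciprocity gives (69|1297) = (1297|69). Reduce: 1297 ≡ 55 (mod 69). Now have (55|69).
69 ≡ 1 (mod 4), so quadratic reciprocity gives (55|69) = (69|55). Reduce: 69 ≡ 14 (mod 55). Now have (14|55).
Factor out 2: 14 = 2·7. Since 55 ≡ 7 (mod 8), (2|55) = +1. Now have (7|55).
Both 7 ≡ 3 and 55 ≡ 3 (mod 4), so reciprocity gives (7|55) = -(55|7). Reduce: 55 ≡ 6 (mod 7). Now have -(6|7).
Factor out 2: 6 = 2·3. Since 7 ≡ 7 (mod 8), (2|7) = +1. Now have -(3|7).
Both 3 ≡ 3 and 7 ≡ 3 (mod 4), so reciprocity gives (3|7) = -(7|3). Reduce: 7 ≡ 1 (mod 3). Now have (1|3).
(1|3) = 1. Collecting the sign factors: 1.

1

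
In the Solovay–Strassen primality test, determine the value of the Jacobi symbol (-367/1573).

Pull out -1: (-367/1573) = (-1/1573)·(367/1573). Since 1573 ≡ 1 (mod 4), (-1/1573) = +1. Now have (367/1573).
1573 ≡ 1 (mod 4), so quadratic reciprocity gives (367/1573) = (1573/367). Reduce: 1573 ≡ 105 (mod 367). Now have (105/367).
105 ≡ 1 (mod 4), so quadratic reciprocity gives (105/367) = (367/105). Reduce: 367 ≡ 52 (mod 105). Now have (52/105).
Factor out 2: 52 = 2^2·13. Since 105 ≡ 1 (mod 8), (2/105) = +1, and (2/105)^2 = +1. Now have (13/105).
13 ≡ 1 (mod 4), so quadratic reciprocity gives (13/105) = (105/13). Reduce: 105 ≡ 1 (mod 13). Now have (1/13).
(1/13) = 1. Collecting the sign factors: 1.

1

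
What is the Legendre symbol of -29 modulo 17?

(-29/17)
  = (5/17)    [-29 ≡ 5 mod 17]
  = (17/5)    [QR: 5 ≡ 1 mod 4, sign kept]
  = (2/5)    [17 ≡ 2 mod 5]
  = -(1/5)    [5 ≡ 5 mod 8 ⇒ (2/5) = -1]
  = -1    [(1/5) = 1]

-1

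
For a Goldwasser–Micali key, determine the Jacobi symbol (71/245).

(71/245)
  = (245/71)    [QR: 245 ≡ 1 mod 4, sign kept]
  = (32/71)    [245 ≡ 32 mod 71]
  = (1/71)    [71 ≡ 7 mod 8 ⇒ (2/71)^5 = +1]
  = 1    [(1/71) = 1]

1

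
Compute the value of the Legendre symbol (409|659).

(409|659)
  = (659|409)    [QR: 409 ≡ 1 mod 4, sign kept]
  = (250|409)    [659 ≡ 250 mod 409]
  = (125|409)    [409 ≡ 1 mod 8 ⇒ (2|409) = +1]
  = (409|125)    [QR: 125 ≡ 1 mod 4, sign kept]
  = (34|125)    [409 ≡ 34 mod 125]
  = -(17|125)    [125 ≡ 5 mod 8 ⇒ (2|125) = -1]
  = -(125|17)    [QR: 17 ≡ 1 mod 4, sign kept]
  = -(6|17)    [125 ≡ 6 mod 17]
  = -(3|17)    [17 ≡ 1 mod 8 ⇒ (2|17) = +1]
  = -(17|3)    [QR: 17 ≡ 1 mod 4, sign kept]
  = -(2|3)    [17 ≡ 2 mod 3]
  = (1|3)    [3 ≡ 3 mod 8 ⇒ (2|3) = -1]
  = 1    [(1|3) = 1]

1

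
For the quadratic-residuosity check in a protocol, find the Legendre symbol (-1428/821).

(-1428/821)
  = (214/821)    [-1428 ≡ 214 mod 821]
  = -(107/821)    [821 ≡ 5 mod 8 ⇒ (2/821) = -1]
  = -(821/107)    [QR: 821 ≡ 1 mod 4, sign kept]
  = -(72/107)    [821 ≡ 72 mod 107]
  = (9/107)    [107 ≡ 3 mod 8 ⇒ (2/107)^3 = -1]
  = (107/9)    [QR: 9 ≡ 1 mod 4, sign kept]
  = (8/9)    [107 ≡ 8 mod 9]
  = (1/9)    [9 ≡ 1 mod 8 ⇒ (2/9)^3 = +1]
  = 1    [(1/9) = 1]

1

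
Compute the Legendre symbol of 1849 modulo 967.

1

Reduce the numerator: 1849 ≡ 882 (mod 967), so (1849 / 967) = (882 / 967).
Factor out 2: 882 = 2·441. Since 967 ≡ 7 (mod 8), (2 / 967) = +1. Now have (441 / 967).
441 ≡ 1 (mod 4), so quadratic reciprocity gives (441 / 967) = (967 / 441). Reduce: 967 ≡ 85 (mod 441). Now have (85 / 441).
85 ≡ 1 (mod 4), so quadratic reciprocity gives (85 / 441) = (441 / 85). Reduce: 441 ≡ 16 (mod 85). Now have (16 / 85).
Factor out 2: 16 = 2^4. Since 85 ≡ 5 (mod 8), (2 / 85) = -1, and (2 / 85)^4 = +1. Now have (1 / 85).
(1 / 85) = 1. Collecting the sign factors: 1.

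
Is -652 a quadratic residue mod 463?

(-652/463)
  = (274/463)    [-652 ≡ 274 mod 463]
  = (137/463)    [463 ≡ 7 mod 8 ⇒ (2/463) = +1]
  = (463/137)    [QR: 137 ≡ 1 mod 4, sign kept]
  = (52/137)    [463 ≡ 52 mod 137]
  = (13/137)    [137 ≡ 1 mod 8 ⇒ (2/137)^2 = +1]
  = (137/13)    [QR: 13 ≡ 1 mod 4, sign kept]
  = (7/13)    [137 ≡ 7 mod 13]
  = (13/7)    [QR: 13 ≡ 1 mod 4, sign kept]
  = (6/7)    [13 ≡ 6 mod 7]
  = (3/7)    [7 ≡ 7 mod 8 ⇒ (2/7) = +1]
  = -(7/3)    [QR: both ≡ 3 mod 4, sign flips]
  = -(1/3)    [7 ≡ 1 mod 3]
  = -1    [(1/3) = 1]
(-652/463) = -1, and 463 is prime, so -652 is not a quadratic residue mod 463.

no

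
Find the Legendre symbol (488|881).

1

Factor out 2: 488 = 2^3·61. Since 881 ≡ 1 (mod 8), (2|881) = +1, and (2|881)^3 = +1. Now have (61|881).
61 ≡ 1 (mod 4), so quadratic reciprocity gives (61|881) = (881|61). Reduce: 881 ≡ 27 (mod 61). Now have (27|61).
61 ≡ 1 (mod 4), so quadratic reciprocity gives (27|61) = (61|27). Reduce: 61 ≡ 7 (mod 27). Now have (7|27).
Both 7 ≡ 3 and 27 ≡ 3 (mod 4), so reciprocity gives (7|27) = -(27|7). Reduce: 27 ≡ 6 (mod 7). Now have -(6|7).
Factor out 2: 6 = 2·3. Since 7 ≡ 7 (mod 8), (2|7) = +1. Now have -(3|7).
Both 3 ≡ 3 and 7 ≡ 3 (mod 4), so reciprocity gives (3|7) = -(7|3). Reduce: 7 ≡ 1 (mod 3). Now have (1|3).
(1|3) = 1. Collecting the sign factors: 1.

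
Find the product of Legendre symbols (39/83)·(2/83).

1

By multiplicativity, (39·2/83) = (39/83)·(2/83).
First factor (39/83):
(39/83)
  = -(83/39)    [QR: both ≡ 3 mod 4, sign flips]
  = -(5/39)    [83 ≡ 5 mod 39]
  = -(39/5)    [QR: 5 ≡ 1 mod 4, sign kept]
  = -(4/5)    [39 ≡ 4 mod 5]
  = -(1/5)    [5 ≡ 5 mod 8 ⇒ (2/5)^2 = +1]
  = -1    [(1/5) = 1]
Second factor (2/83):
(2/83)
  = -(1/83)    [83 ≡ 3 mod 8 ⇒ (2/83) = -1]
  = -1    [(1/83) = 1]
Product: (-1)·(-1) = 1.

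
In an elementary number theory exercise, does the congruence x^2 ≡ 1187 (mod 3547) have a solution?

yes

(1187/3547)
  = -(3547/1187)    [QR: both ≡ 3 mod 4, sign flips]
  = -(1173/1187)    [3547 ≡ 1173 mod 1187]
  = -(1187/1173)    [QR: 1173 ≡ 1 mod 4, sign kept]
  = -(14/1173)    [1187 ≡ 14 mod 1173]
  = (7/1173)    [1173 ≡ 5 mod 8 ⇒ (2/1173) = -1]
  = (1173/7)    [QR: 1173 ≡ 1 mod 4, sign kept]
  = (4/7)    [1173 ≡ 4 mod 7]
  = (1/7)    [7 ≡ 7 mod 8 ⇒ (2/7)^2 = +1]
  = 1    [(1/7) = 1]
The Legendre symbol is 1, so x^2 ≡ 1187 (mod 3547) has solution.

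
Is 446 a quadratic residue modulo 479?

Factor out 2: 446 = 2·223. Since 479 ≡ 7 (mod 8), (2|479) = +1. Now have (223|479).
Both 223 ≡ 3 and 479 ≡ 3 (mod 4), so reciprocity gives (223|479) = -(479|223). Reduce: 479 ≡ 33 (mod 223). Now have -(33|223).
33 ≡ 1 (mod 4), so quadratic reciprocity gives (33|223) = (223|33). Reduce: 223 ≡ 25 (mod 33). Now have -(25|33).
25 ≡ 1 (mod 4), so quadratic reciprocity gives (25|33) = (33|25). Reduce: 33 ≡ 8 (mod 25). Now have -(8|25).
Factor out 2: 8 = 2^3. Since 25 ≡ 1 (mod 8), (2|25) = +1, and (2|25)^3 = +1. Now have -(1|25).
(1|25) = 1. Collecting the sign factors: -1.
The Legendre symbol is -1, so x^2 ≡ 446 (mod 479) has no solution.

no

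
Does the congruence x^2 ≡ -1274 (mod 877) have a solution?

Pull out -1: (-1274/877) = (-1/877)·(1274/877). Since 877 ≡ 1 (mod 4), (-1/877) = +1. Now have (1274/877).
Reduce the numerator: 1274 ≡ 397 (mod 877), so (1274/877) = (397/877).
397 ≡ 1 (mod 4), so quadratic reciprocity gives (397/877) = (877/397). Reduce: 877 ≡ 83 (mod 397). Now have (83/397).
397 ≡ 1 (mod 4), so quadratic reciprocity gives (83/397) = (397/83). Reduce: 397 ≡ 65 (mod 83). Now have (65/83).
65 ≡ 1 (mod 4), so quadratic reciprocity gives (65/83) = (83/65). Reduce: 83 ≡ 18 (mod 65). Now have (18/65).
Factor out 2: 18 = 2·9. Since 65 ≡ 1 (mod 8), (2/65) = +1. Now have (9/65).
9 ≡ 1 (mod 4), so quadratic reciprocity gives (9/65) = (65/9). Reduce: 65 ≡ 2 (mod 9). Now have (2/9).
Factor out 2: 2 = 2. Since 9 ≡ 1 (mod 8), (2/9) = +1. Now have (1/9).
(1/9) = 1. Collecting the sign factors: 1.
(-1274/877) = 1, and 877 is prime, so -1274 is a quadratic residue mod 877.

yes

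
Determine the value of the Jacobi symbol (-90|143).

1

Pull out -1: (-90|143) = (-1|143)·(90|143). Since 143 ≡ 3 (mod 4), (-1|143) = -1. Now have -(90|143).
Factor out 2: 90 = 2·45. Since 143 ≡ 7 (mod 8), (2|143) = +1. Now have -(45|143).
45 ≡ 1 (mod 4), so quadratic reciprocity gives (45|143) = (143|45). Reduce: 143 ≡ 8 (mod 45). Now have -(8|45).
Factor out 2: 8 = 2^3. Since 45 ≡ 5 (mod 8), (2|45) = -1, and (2|45)^3 = -1. Now have (1|45).
(1|45) = 1. Collecting the sign factors: 1.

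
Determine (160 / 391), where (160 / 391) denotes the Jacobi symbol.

1

(160 / 391)
  = (5 / 391)    [391 ≡ 7 mod 8 ⇒ (2 / 391)^5 = +1]
  = (391 / 5)    [QR: 5 ≡ 1 mod 4, sign kept]
  = (1 / 5)    [391 ≡ 1 mod 5]
  = 1    [(1 / 5) = 1]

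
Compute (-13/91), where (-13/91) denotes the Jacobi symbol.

Reduce the numerator: -13 ≡ 78 (mod 91), so (-13/91) = (78/91).
Factor out 2: 78 = 2·39. Since 91 ≡ 3 (mod 8), (2/91) = -1. Now have -(39/91).
Both 39 ≡ 3 and 91 ≡ 3 (mod 4), so reciprocity gives (39/91) = -(91/39). Reduce: 91 ≡ 13 (mod 39). Now have (13/39).
13 ≡ 1 (mod 4), so quadratic reciprocity gives (13/39) = (39/13). Reduce: 39 ≡ 0 (mod 13). Now have (0/13).
The numerator is now 0 with denominator 13 > 1: the symbol is 0.

0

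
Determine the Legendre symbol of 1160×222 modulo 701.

1

By multiplicativity, (1160·222/701) = (1160/701)·(222/701).
First factor (1160/701):
Reduce the numerator: 1160 ≡ 459 (mod 701), so (1160/701) = (459/701).
701 ≡ 1 (mod 4), so quadratic reciprocity gives (459/701) = (701/459). Reduce: 701 ≡ 242 (mod 459). Now have (242/459).
Factor out 2: 242 = 2·121. Since 459 ≡ 3 (mod 8), (2/459) = -1. Now have -(121/459).
121 ≡ 1 (mod 4), so quadratic reciprocity gives (121/459) = (459/121). Reduce: 459 ≡ 96 (mod 121). Now have -(96/121).
Factor out 2: 96 = 2^5·3. Since 121 ≡ 1 (mod 8), (2/121) = +1, and (2/121)^5 = +1. Now have -(3/121).
121 ≡ 1 (mod 4), so quadratic reciprocity gives (3/121) = (121/3). Reduce: 121 ≡ 1 (mod 3). Now have -(1/3).
(1/3) = 1. Collecting the sign factors: -1.
Second factor (222/701):
Factor out 2: 222 = 2·111. Since 701 ≡ 5 (mod 8), (2/701) = -1. Now have -(111/701).
701 ≡ 1 (mod 4), so quadratic reciprocity gives (111/701) = (701/111). Reduce: 701 ≡ 35 (mod 111). Now have -(35/111).
Both 35 ≡ 3 and 111 ≡ 3 (mod 4), so reciprocity gives (35/111) = -(111/35). Reduce: 111 ≡ 6 (mod 35). Now have (6/35).
Factor out 2: 6 = 2·3. Since 35 ≡ 3 (mod 8), (2/35) = -1. Now have -(3/35).
Both 3 ≡ 3 and 35 ≡ 3 (mod 4), so reciprocity gives (3/35) = -(35/3). Reduce: 35 ≡ 2 (mod 3). Now have (2/3).
Factor out 2: 2 = 2. Since 3 ≡ 3 (mod 8), (2/3) = -1. Now have -(1/3).
(1/3) = 1. Collecting the sign factors: -1.
Product: (-1)·(-1) = 1.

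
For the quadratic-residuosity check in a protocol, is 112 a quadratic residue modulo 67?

no

Reduce the numerator: 112 ≡ 45 (mod 67), so (112/67) = (45/67).
45 ≡ 1 (mod 4), so quadratic reciprocity gives (45/67) = (67/45). Reduce: 67 ≡ 22 (mod 45). Now have (22/45).
Factor out 2: 22 = 2·11. Since 45 ≡ 5 (mod 8), (2/45) = -1. Now have -(11/45).
45 ≡ 1 (mod 4), so quadratic reciprocity gives (11/45) = (45/11). Reduce: 45 ≡ 1 (mod 11). Now have -(1/11).
(1/11) = 1. Collecting the sign factors: -1.
(112/67) = -1, and 67 is prime, so 112 is not a quadratic residue mod 67.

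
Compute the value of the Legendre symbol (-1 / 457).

1

(-1 / 457)
  = (456 / 457)    [-1 ≡ 456 mod 457]
  = (57 / 457)    [457 ≡ 1 mod 8 ⇒ (2 / 457)^3 = +1]
  = (457 / 57)    [QR: 57 ≡ 1 mod 4, sign kept]
  = (1 / 57)    [457 ≡ 1 mod 57]
  = 1    [(1 / 57) = 1]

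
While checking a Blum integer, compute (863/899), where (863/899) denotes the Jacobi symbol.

-1

Both 863 ≡ 3 and 899 ≡ 3 (mod 4), so reciprocity gives (863/899) = -(899/863). Reduce: 899 ≡ 36 (mod 863). Now have -(36/863).
Factor out 2: 36 = 2^2·9. Since 863 ≡ 7 (mod 8), (2/863) = +1, and (2/863)^2 = +1. Now have -(9/863).
9 ≡ 1 (mod 4), so quadratic reciprocity gives (9/863) = (863/9). Reduce: 863 ≡ 8 (mod 9). Now have -(8/9).
Factor out 2: 8 = 2^3. Since 9 ≡ 1 (mod 8), (2/9) = +1, and (2/9)^3 = +1. Now have -(1/9).
(1/9) = 1. Collecting the sign factors: -1.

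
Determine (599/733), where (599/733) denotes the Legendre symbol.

733 ≡ 1 (mod 4), so quadratic reciprocity gives (599/733) = (733/599). Reduce: 733 ≡ 134 (mod 599). Now have (134/599).
Factor out 2: 134 = 2·67. Since 599 ≡ 7 (mod 8), (2/599) = +1. Now have (67/599).
Both 67 ≡ 3 and 599 ≡ 3 (mod 4), so reciprocity gives (67/599) = -(599/67). Reduce: 599 ≡ 63 (mod 67). Now have -(63/67).
Both 63 ≡ 3 and 67 ≡ 3 (mod 4), so reciprocity gives (63/67) = -(67/63). Reduce: 67 ≡ 4 (mod 63). Now have (4/63).
Factor out 2: 4 = 2^2. Since 63 ≡ 7 (mod 8), (2/63) = +1, and (2/63)^2 = +1. Now have (1/63).
(1/63) = 1. Collecting the sign factors: 1.

1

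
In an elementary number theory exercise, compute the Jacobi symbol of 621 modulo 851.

0

(621/851)
  = (851/621)    [QR: 621 ≡ 1 mod 4, sign kept]
  = (230/621)    [851 ≡ 230 mod 621]
  = -(115/621)    [621 ≡ 5 mod 8 ⇒ (2/621) = -1]
  = -(621/115)    [QR: 621 ≡ 1 mod 4, sign kept]
  = -(46/115)    [621 ≡ 46 mod 115]
  = (23/115)    [115 ≡ 3 mod 8 ⇒ (2/115) = -1]
  = -(115/23)    [QR: both ≡ 3 mod 4, sign flips]
  = -(0/23)    [115 ≡ 0 mod 23]
  = 0    [numerator 0, gcd > 1]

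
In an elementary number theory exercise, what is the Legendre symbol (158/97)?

Reduce the numerator: 158 ≡ 61 (mod 97), so (158/97) = (61/97).
61 ≡ 1 (mod 4), so quadratic reciprocity gives (61/97) = (97/61). Reduce: 97 ≡ 36 (mod 61). Now have (36/61).
Factor out 2: 36 = 2^2·9. Since 61 ≡ 5 (mod 8), (2/61) = -1, and (2/61)^2 = +1. Now have (9/61).
9 ≡ 1 (mod 4), so quadratic reciprocity gives (9/61) = (61/9). Reduce: 61 ≡ 7 (mod 9). Now have (7/9).
9 ≡ 1 (mod 4), so quadratic reciprocity gives (7/9) = (9/7). Reduce: 9 ≡ 2 (mod 7). Now have (2/7).
Factor out 2: 2 = 2. Since 7 ≡ 7 (mod 8), (2/7) = +1. Now have (1/7).
(1/7) = 1. Collecting the sign factors: 1.

1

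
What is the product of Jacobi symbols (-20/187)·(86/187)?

1

By multiplicativity, (-20·86/187) = (-20/187)·(86/187).
First factor (-20/187):
Reduce the numerator: -20 ≡ 167 (mod 187), so (-20/187) = (167/187).
Both 167 ≡ 3 and 187 ≡ 3 (mod 4), so reciprocity gives (167/187) = -(187/167). Reduce: 187 ≡ 20 (mod 167). Now have -(20/167).
Factor out 2: 20 = 2^2·5. Since 167 ≡ 7 (mod 8), (2/167) = +1, and (2/167)^2 = +1. Now have -(5/167).
5 ≡ 1 (mod 4), so quadratic reciprocity gives (5/167) = (167/5). Reduce: 167 ≡ 2 (mod 5). Now have -(2/5).
Factor out 2: 2 = 2. Since 5 ≡ 5 (mod 8), (2/5) = -1. Now have (1/5).
(1/5) = 1. Collecting the sign factors: 1.
Second factor (86/187):
Factor out 2: 86 = 2·43. Since 187 ≡ 3 (mod 8), (2/187) = -1. Now have -(43/187).
Both 43 ≡ 3 and 187 ≡ 3 (mod 4), so reciprocity gives (43/187) = -(187/43). Reduce: 187 ≡ 15 (mod 43). Now have (15/43).
Both 15 ≡ 3 and 43 ≡ 3 (mod 4), so reciprocity gives (15/43) = -(43/15). Reduce: 43 ≡ 13 (mod 15). Now have -(13/15).
13 ≡ 1 (mod 4), so quadratic reciprocity gives (13/15) = (15/13). Reduce: 15 ≡ 2 (mod 13). Now have -(2/13).
Factor out 2: 2 = 2. Since 13 ≡ 5 (mod 8), (2/13) = -1. Now have (1/13).
(1/13) = 1. Collecting the sign factors: 1.
Product: (1)·(1) = 1.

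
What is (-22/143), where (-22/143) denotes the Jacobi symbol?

(-22/143)
  = -(22/143)    [143 ≡ 3 mod 4 ⇒ (-1/143) = -1]
  = -(11/143)    [143 ≡ 7 mod 8 ⇒ (2/143) = +1]
  = (143/11)    [QR: both ≡ 3 mod 4, sign flips]
  = (0/11)    [143 ≡ 0 mod 11]
  = 0    [numerator 0, gcd > 1]

0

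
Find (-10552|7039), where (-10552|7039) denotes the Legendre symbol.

-1

Pull out -1: (-10552|7039) = (-1|7039)·(10552|7039). Since 7039 ≡ 3 (mod 4), (-1|7039) = -1. Now have -(10552|7039).
Reduce the numerator: 10552 ≡ 3513 (mod 7039), so (10552|7039) = (3513|7039).
3513 ≡ 1 (mod 4), so quadratic reciprocity gives (3513|7039) = (7039|3513). Reduce: 7039 ≡ 13 (mod 3513). Now have -(13|3513).
13 ≡ 1 (mod 4), so quadratic reciprocity gives (13|3513) = (3513|13). Reduce: 3513 ≡ 3 (mod 13). Now have -(3|13).
13 ≡ 1 (mod 4), so quadratic reciprocity gives (3|13) = (13|3). Reduce: 13 ≡ 1 (mod 3). Now have -(1|3).
(1|3) = 1. Collecting the sign factors: -1.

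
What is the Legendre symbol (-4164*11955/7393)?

-1

By multiplicativity, (-4164·11955/7393) = (-4164/7393)·(11955/7393).
First factor (-4164/7393):
Pull out -1: (-4164/7393) = (-1/7393)·(4164/7393). Since 7393 ≡ 1 (mod 4), (-1/7393) = +1. Now have (4164/7393).
Factor out 2: 4164 = 2^2·1041. Since 7393 ≡ 1 (mod 8), (2/7393) = +1, and (2/7393)^2 = +1. Now have (1041/7393).
1041 ≡ 1 (mod 4), so quadratic reciprocity gives (1041/7393) = (7393/1041). Reduce: 7393 ≡ 106 (mod 1041). Now have (106/1041).
Factor out 2: 106 = 2·53. Since 1041 ≡ 1 (mod 8), (2/1041) = +1. Now have (53/1041).
53 ≡ 1 (mod 4), so quadratic reciprocity gives (53/1041) = (1041/53). Reduce: 1041 ≡ 34 (mod 53). Now have (34/53).
Factor out 2: 34 = 2·17. Since 53 ≡ 5 (mod 8), (2/53) = -1. Now have -(17/53).
17 ≡ 1 (mod 4), so quadratic reciprocity gives (17/53) = (53/17). Reduce: 53 ≡ 2 (mod 17). Now have -(2/17).
Factor out 2: 2 = 2. Since 17 ≡ 1 (mod 8), (2/17) = +1. Now have -(1/17).
(1/17) = 1. Collecting the sign factors: -1.
Second factor (11955/7393):
Reduce the numerator: 11955 ≡ 4562 (mod 7393), so (11955/7393) = (4562/7393).
Factor out 2: 4562 = 2·2281. Since 7393 ≡ 1 (mod 8), (2/7393) = +1. Now have (2281/7393).
2281 ≡ 1 (mod 4), so quadratic reciprocity gives (2281/7393) = (7393/2281). Reduce: 7393 ≡ 550 (mod 2281). Now have (550/2281).
Factor out 2: 550 = 2·275. Since 2281 ≡ 1 (mod 8), (2/2281) = +1. Now have (275/2281).
2281 ≡ 1 (mod 4), so quadratic reciprocity gives (275/2281) = (2281/275). Reduce: 2281 ≡ 81 (mod 275). Now have (81/275).
81 ≡ 1 (mod 4), so quadratic reciprocity gives (81/275) = (275/81). Reduce: 275 ≡ 32 (mod 81). Now have (32/81).
Factor out 2: 32 = 2^5. Since 81 ≡ 1 (mod 8), (2/81) = +1, and (2/81)^5 = +1. Now have (1/81).
(1/81) = 1. Collecting the sign factors: 1.
Product: (-1)·(1) = -1.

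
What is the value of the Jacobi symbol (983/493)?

1

Reduce the numerator: 983 ≡ 490 (mod 493), so (983/493) = (490/493).
Factor out 2: 490 = 2·245. Since 493 ≡ 5 (mod 8), (2/493) = -1. Now have -(245/493).
245 ≡ 1 (mod 4), so quadratic reciprocity gives (245/493) = (493/245). Reduce: 493 ≡ 3 (mod 245). Now have -(3/245).
245 ≡ 1 (mod 4), so quadratic reciprocity gives (3/245) = (245/3). Reduce: 245 ≡ 2 (mod 3). Now have -(2/3).
Factor out 2: 2 = 2. Since 3 ≡ 3 (mod 8), (2/3) = -1. Now have (1/3).
(1/3) = 1. Collecting the sign factors: 1.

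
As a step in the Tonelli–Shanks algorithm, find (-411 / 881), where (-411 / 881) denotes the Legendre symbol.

(-411 / 881)
  = (411 / 881)    [881 ≡ 1 mod 4 ⇒ (-1 / 881) = +1]
  = (881 / 411)    [QR: 881 ≡ 1 mod 4, sign kept]
  = (59 / 411)    [881 ≡ 59 mod 411]
  = -(411 / 59)    [QR: both ≡ 3 mod 4, sign flips]
  = -(57 / 59)    [411 ≡ 57 mod 59]
  = -(59 / 57)    [QR: 57 ≡ 1 mod 4, sign kept]
  = -(2 / 57)    [59 ≡ 2 mod 57]
  = -(1 / 57)    [57 ≡ 1 mod 8 ⇒ (2 / 57) = +1]
  = -1    [(1 / 57) = 1]

-1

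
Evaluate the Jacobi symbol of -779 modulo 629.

(-779/629)
  = (479/629)    [-779 ≡ 479 mod 629]
  = (629/479)    [QR: 629 ≡ 1 mod 4, sign kept]
  = (150/479)    [629 ≡ 150 mod 479]
  = (75/479)    [479 ≡ 7 mod 8 ⇒ (2/479) = +1]
  = -(479/75)    [QR: both ≡ 3 mod 4, sign flips]
  = -(29/75)    [479 ≡ 29 mod 75]
  = -(75/29)    [QR: 29 ≡ 1 mod 4, sign kept]
  = -(17/29)    [75 ≡ 17 mod 29]
  = -(29/17)    [QR: 17 ≡ 1 mod 4, sign kept]
  = -(12/17)    [29 ≡ 12 mod 17]
  = -(3/17)    [17 ≡ 1 mod 8 ⇒ (2/17)^2 = +1]
  = -(17/3)    [QR: 17 ≡ 1 mod 4, sign kept]
  = -(2/3)    [17 ≡ 2 mod 3]
  = (1/3)    [3 ≡ 3 mod 8 ⇒ (2/3) = -1]
  = 1    [(1/3) = 1]

1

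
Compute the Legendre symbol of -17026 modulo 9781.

1

Reduce the numerator: -17026 ≡ 2536 (mod 9781), so (-17026/9781) = (2536/9781).
Factor out 2: 2536 = 2^3·317. Since 9781 ≡ 5 (mod 8), (2/9781) = -1, and (2/9781)^3 = -1. Now have -(317/9781).
317 ≡ 1 (mod 4), so quadratic reciprocity gives (317/9781) = (9781/317). Reduce: 9781 ≡ 271 (mod 317). Now have -(271/317).
317 ≡ 1 (mod 4), so quadratic reciprocity gives (271/317) = (317/271). Reduce: 317 ≡ 46 (mod 271). Now have -(46/271).
Factor out 2: 46 = 2·23. Since 271 ≡ 7 (mod 8), (2/271) = +1. Now have -(23/271).
Both 23 ≡ 3 and 271 ≡ 3 (mod 4), so reciprocity gives (23/271) = -(271/23). Reduce: 271 ≡ 18 (mod 23). Now have (18/23).
Factor out 2: 18 = 2·9. Since 23 ≡ 7 (mod 8), (2/23) = +1. Now have (9/23).
9 ≡ 1 (mod 4), so quadratic reciprocity gives (9/23) = (23/9). Reduce: 23 ≡ 5 (mod 9). Now have (5/9).
5 ≡ 1 (mod 4), so quadratic reciprocity gives (5/9) = (9/5). Reduce: 9 ≡ 4 (mod 5). Now have (4/5).
Factor out 2: 4 = 2^2. Since 5 ≡ 5 (mod 8), (2/5) = -1, and (2/5)^2 = +1. Now have (1/5).
(1/5) = 1. Collecting the sign factors: 1.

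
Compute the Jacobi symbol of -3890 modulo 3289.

-1

(-3890|3289)
  = (3890|3289)    [3289 ≡ 1 mod 4 ⇒ (-1|3289) = +1]
  = (601|3289)    [3890 ≡ 601 mod 3289]
  = (3289|601)    [QR: 601 ≡ 1 mod 4, sign kept]
  = (284|601)    [3289 ≡ 284 mod 601]
  = (71|601)    [601 ≡ 1 mod 8 ⇒ (2|601)^2 = +1]
  = (601|71)    [QR: 601 ≡ 1 mod 4, sign kept]
  = (33|71)    [601 ≡ 33 mod 71]
  = (71|33)    [QR: 33 ≡ 1 mod 4, sign kept]
  = (5|33)    [71 ≡ 5 mod 33]
  = (33|5)    [QR: 5 ≡ 1 mod 4, sign kept]
  = (3|5)    [33 ≡ 3 mod 5]
  = (5|3)    [QR: 5 ≡ 1 mod 4, sign kept]
  = (2|3)    [5 ≡ 2 mod 3]
  = -(1|3)    [3 ≡ 3 mod 8 ⇒ (2|3) = -1]
  = -1    [(1|3) = 1]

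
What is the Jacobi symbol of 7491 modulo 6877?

Reduce the numerator: 7491 ≡ 614 (mod 6877), so (7491/6877) = (614/6877).
Factor out 2: 614 = 2·307. Since 6877 ≡ 5 (mod 8), (2/6877) = -1. Now have -(307/6877).
6877 ≡ 1 (mod 4), so quadratic reciprocity gives (307/6877) = (6877/307). Reduce: 6877 ≡ 123 (mod 307). Now have -(123/307).
Both 123 ≡ 3 and 307 ≡ 3 (mod 4), so reciprocity gives (123/307) = -(307/123). Reduce: 307 ≡ 61 (mod 123). Now have (61/123).
61 ≡ 1 (mod 4), so quadratic reciprocity gives (61/123) = (123/61). Reduce: 123 ≡ 1 (mod 61). Now have (1/61).
(1/61) = 1. Collecting the sign factors: 1.

1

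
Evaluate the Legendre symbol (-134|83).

Reduce the numerator: -134 ≡ 32 (mod 83), so (-134|83) = (32|83).
Factor out 2: 32 = 2^5. Since 83 ≡ 3 (mod 8), (2|83) = -1, and (2|83)^5 = -1. Now have -(1|83).
(1|83) = 1. Collecting the sign factors: -1.

-1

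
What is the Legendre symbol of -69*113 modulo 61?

-1

By multiplicativity, (-69·113/61) = (-69/61)·(113/61).
First factor (-69/61):
(-69/61)
  = (69/61)    [61 ≡ 1 mod 4 ⇒ (-1/61) = +1]
  = (8/61)    [69 ≡ 8 mod 61]
  = -(1/61)    [61 ≡ 5 mod 8 ⇒ (2/61)^3 = -1]
  = -1    [(1/61) = 1]
Second factor (113/61):
(113/61)
  = (52/61)    [113 ≡ 52 mod 61]
  = (13/61)    [61 ≡ 5 mod 8 ⇒ (2/61)^2 = +1]
  = (61/13)    [QR: 13 ≡ 1 mod 4, sign kept]
  = (9/13)    [61 ≡ 9 mod 13]
  = (13/9)    [QR: 9 ≡ 1 mod 4, sign kept]
  = (4/9)    [13 ≡ 4 mod 9]
  = (1/9)    [9 ≡ 1 mod 8 ⇒ (2/9)^2 = +1]
  = 1    [(1/9) = 1]
Product: (-1)·(1) = -1.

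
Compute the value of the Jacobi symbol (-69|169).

1

(-69|169)
  = (100|169)    [-69 ≡ 100 mod 169]
  = (25|169)    [169 ≡ 1 mod 8 ⇒ (2|169)^2 = +1]
  = (169|25)    [QR: 25 ≡ 1 mod 4, sign kept]
  = (19|25)    [169 ≡ 19 mod 25]
  = (25|19)    [QR: 25 ≡ 1 mod 4, sign kept]
  = (6|19)    [25 ≡ 6 mod 19]
  = -(3|19)    [19 ≡ 3 mod 8 ⇒ (2|19) = -1]
  = (19|3)    [QR: both ≡ 3 mod 4, sign flips]
  = (1|3)    [19 ≡ 1 mod 3]
  = 1    [(1|3) = 1]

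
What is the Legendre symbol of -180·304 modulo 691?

1

By multiplicativity, (-180·304/691) = (-180/691)·(304/691).
First factor (-180/691):
Reduce the numerator: -180 ≡ 511 (mod 691), so (-180/691) = (511/691).
Both 511 ≡ 3 and 691 ≡ 3 (mod 4), so reciprocity gives (511/691) = -(691/511). Reduce: 691 ≡ 180 (mod 511). Now have -(180/511).
Factor out 2: 180 = 2^2·45. Since 511 ≡ 7 (mod 8), (2/511) = +1, and (2/511)^2 = +1. Now have -(45/511).
45 ≡ 1 (mod 4), so quadratic reciprocity gives (45/511) = (511/45). Reduce: 511 ≡ 16 (mod 45). Now have -(16/45).
Factor out 2: 16 = 2^4. Since 45 ≡ 5 (mod 8), (2/45) = -1, and (2/45)^4 = +1. Now have -(1/45).
(1/45) = 1. Collecting the sign factors: -1.
Second factor (304/691):
Factor out 2: 304 = 2^4·19. Since 691 ≡ 3 (mod 8), (2/691) = -1, and (2/691)^4 = +1. Now have (19/691).
Both 19 ≡ 3 and 691 ≡ 3 (mod 4), so reciprocity gives (19/691) = -(691/19). Reduce: 691 ≡ 7 (mod 19). Now have -(7/19).
Both 7 ≡ 3 and 19 ≡ 3 (mod 4), so reciprocity gives (7/19) = -(19/7). Reduce: 19 ≡ 5 (mod 7). Now have (5/7).
5 ≡ 1 (mod 4), so quadratic reciprocity gives (5/7) = (7/5). Reduce: 7 ≡ 2 (mod 5). Now have (2/5).
Factor out 2: 2 = 2. Since 5 ≡ 5 (mod 8), (2/5) = -1. Now have -(1/5).
(1/5) = 1. Collecting the sign factors: -1.
Product: (-1)·(-1) = 1.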